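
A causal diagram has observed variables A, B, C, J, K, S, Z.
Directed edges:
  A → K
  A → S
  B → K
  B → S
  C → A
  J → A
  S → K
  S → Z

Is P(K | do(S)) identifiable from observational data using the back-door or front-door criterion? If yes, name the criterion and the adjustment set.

P(K|do(S)): backdoor, adjust for {A, B}.

desc(S)\{S}={K,Z}; candidates ⊆ {A,B,C,J}.
size 0: {}; under {} S still reaches {A,B,C,J,K} ∋ K.
size 1: {A}, {B}, {C} …(+1); under {A} S still reaches {B,K} ∋ K.
{A,B}: S⊥K given {A,B} in G with S→· removed — back-door holds.
P(K|do(S)) = Σ_{A,B} P(K|S,A,B)·P(A,B).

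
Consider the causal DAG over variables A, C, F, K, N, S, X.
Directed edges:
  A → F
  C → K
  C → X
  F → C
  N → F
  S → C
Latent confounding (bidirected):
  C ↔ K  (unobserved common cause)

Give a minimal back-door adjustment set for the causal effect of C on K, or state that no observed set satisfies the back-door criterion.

desc(C)\{C}={K,X}; candidates ⊆ {A,F,N,S}.
C↔K: latent back-door arc(s) into C.
size 0: {}; under {} C still reaches {A,F,K,N,S} ∋ K.
size 1: {A}, {F}, {N} …(+1); under {A} C still reaches {F,K,N,S} ∋ K.
size 2: {A,F}, {A,N}, {A,S} …(+3); under {A,F} C still reaches {K,S} ∋ K.
C↔K cannot be blocked by any observed set — no back-door set.

C→K: no observed back-door set.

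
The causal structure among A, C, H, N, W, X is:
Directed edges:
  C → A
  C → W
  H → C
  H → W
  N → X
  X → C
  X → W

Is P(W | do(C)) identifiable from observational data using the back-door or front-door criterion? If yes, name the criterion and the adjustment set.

P(W|do(C)): backdoor, adjust for {H, X}.

desc(C)\{C}={A,W}; candidates ⊆ {H,N,X}.
size 0: {}; under {} C still reaches {H,N,W,X} ∋ W.
size 1: {H}, {N}, {X}; under {H} C still reaches {N,W,X} ∋ W.
{H,X}: C⊥W given {H,X} in G with C→· removed — back-door holds.
P(W|do(C)) = Σ_{H,X} P(W|C,H,X)·P(H,X).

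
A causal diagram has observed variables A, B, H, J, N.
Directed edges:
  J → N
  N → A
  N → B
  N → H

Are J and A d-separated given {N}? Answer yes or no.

Yes — J ⊥ A | {N}.

Bayes-Ball from J | {N} reaches ∅.
A ∉ reach(J|{N}) ⇒ J ⊥ A | {N}.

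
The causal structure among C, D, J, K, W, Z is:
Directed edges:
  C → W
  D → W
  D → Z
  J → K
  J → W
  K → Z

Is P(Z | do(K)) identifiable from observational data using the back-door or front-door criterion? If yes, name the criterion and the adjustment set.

P(Z|do(K)): backdoor, adjust for ∅.

desc(K)\{K}={Z}; candidates ⊆ {C,D,J,W}.
∅: K⊥Z given ∅ in G with K→· removed — back-door holds.
P(Z|do(K)) = P(Z|K) — no adjustment needed.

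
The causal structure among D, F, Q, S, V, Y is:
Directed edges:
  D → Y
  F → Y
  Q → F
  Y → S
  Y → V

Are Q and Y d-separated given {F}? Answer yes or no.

Yes — Q ⊥ Y | {F}.

Bayes-Ball from Q | {F} reaches ∅.
Y ∉ reach(Q|{F}) ⇒ Q ⊥ Y | {F}.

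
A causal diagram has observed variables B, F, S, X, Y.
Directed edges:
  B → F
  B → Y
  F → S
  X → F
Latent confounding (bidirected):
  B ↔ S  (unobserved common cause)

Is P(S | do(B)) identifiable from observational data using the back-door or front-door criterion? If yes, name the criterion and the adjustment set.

P(S|do(B)): frontdoor, adjust for {F}.

desc(B)\{B}={F,S,Y}; candidates ⊆ {X}.
B↔S: latent back-door arc(s) into B.
size 0: {}; under {} B still reaches {S} ∋ S.
size 1: {X}; under {X} B still reaches {S} ∋ S.
B↔S cannot be blocked by any observed set — no back-door set.
{F}: (i) intercepts every directed B→S path; (ii) no back-door B→{F}; (iii) {B} blocks every back-door {F}→S. Front-door holds.
P(S|do(B)) = Σ_{F} P(F|B) Σ_{B'} P(S|F,B')P(B').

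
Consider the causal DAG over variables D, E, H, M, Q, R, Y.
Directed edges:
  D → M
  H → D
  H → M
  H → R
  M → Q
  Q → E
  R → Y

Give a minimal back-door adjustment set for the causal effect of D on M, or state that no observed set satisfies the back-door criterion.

D→M: minimal back-door set {H}.

desc(D)\{D}={E,M,Q}; candidates ⊆ {H,R,Y}.
size 0: {}; under {} D still reaches {E,H,M,Q,R,Y} ∋ M.
{H}: D⊥M given {H} in G with D→· removed — back-door holds.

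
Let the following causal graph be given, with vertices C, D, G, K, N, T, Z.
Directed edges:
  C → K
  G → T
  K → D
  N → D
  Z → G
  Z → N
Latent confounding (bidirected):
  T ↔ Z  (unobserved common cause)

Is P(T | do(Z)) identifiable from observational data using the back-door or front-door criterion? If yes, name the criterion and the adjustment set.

desc(Z)\{Z}={D,G,N,T}; candidates ⊆ {C,K}.
Z↔T: latent back-door arc(s) into Z.
size 0: {}; under {} Z still reaches {T} ∋ T.
size 1: {C}, {K}; under {C} Z still reaches {T} ∋ T.
size 2: {C,K}; under {C,K} Z still reaches {T} ∋ T.
Z↔T cannot be blocked by any observed set — no back-door set.
{G}: (i) intercepts every directed Z→T path; (ii) no back-door Z→{G}; (iii) {Z} blocks every back-door {G}→T. Front-door holds.
P(T|do(Z)) = Σ_{G} P(G|Z) Σ_{Z'} P(T|G,Z')P(Z').

P(T|do(Z)): frontdoor, adjust for {G}.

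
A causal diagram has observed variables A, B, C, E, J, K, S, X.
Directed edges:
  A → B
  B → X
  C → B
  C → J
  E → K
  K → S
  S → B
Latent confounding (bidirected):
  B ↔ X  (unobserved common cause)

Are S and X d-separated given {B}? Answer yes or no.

No — S and X are d-connected given {B}.

Bayes-Ball from S | {B} reaches {A,C,E,J,K,X}.
X ∈ reach(S|{B}) ⇒ S ⊥̸ X | {B}.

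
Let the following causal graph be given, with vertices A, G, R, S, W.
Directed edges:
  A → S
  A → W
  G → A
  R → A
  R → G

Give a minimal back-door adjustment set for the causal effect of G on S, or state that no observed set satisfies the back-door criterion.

desc(G)\{G}={A,S,W}; candidates ⊆ {R}.
size 0: {}; under {} G still reaches {A,R,S,W} ∋ S.
{R}: G⊥S given {R} in G with G→· removed — back-door holds.

G→S: minimal back-door set {R}.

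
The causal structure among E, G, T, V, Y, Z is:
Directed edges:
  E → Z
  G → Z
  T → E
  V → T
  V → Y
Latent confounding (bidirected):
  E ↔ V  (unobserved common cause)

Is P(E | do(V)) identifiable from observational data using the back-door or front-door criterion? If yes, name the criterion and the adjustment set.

P(E|do(V)): frontdoor, adjust for {T}.

desc(V)\{V}={E,T,Y,Z}; candidates ⊆ {G}.
V↔E: latent back-door arc(s) into V.
size 0: {}; under {} V still reaches {E,Z} ∋ E.
size 1: {G}; under {G} V still reaches {E,Z} ∋ E.
V↔E cannot be blocked by any observed set — no back-door set.
{T}: (i) intercepts every directed V→E path; (ii) no back-door V→{T}; (iii) {V} blocks every back-door {T}→E. Front-door holds.
P(E|do(V)) = Σ_{T} P(T|V) Σ_{V'} P(E|T,V')P(V').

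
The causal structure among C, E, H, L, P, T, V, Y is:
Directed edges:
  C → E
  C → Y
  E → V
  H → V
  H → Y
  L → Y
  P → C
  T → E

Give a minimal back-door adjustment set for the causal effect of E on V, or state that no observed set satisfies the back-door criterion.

desc(E)\{E}={V}; candidates ⊆ {C,H,L,P,T,Y}.
∅: E⊥V given ∅ in G with E→· removed — back-door holds.

E→V: minimal back-door set ∅.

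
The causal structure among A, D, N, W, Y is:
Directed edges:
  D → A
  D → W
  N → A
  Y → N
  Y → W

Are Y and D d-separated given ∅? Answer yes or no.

Yes — Y ⊥ D | ∅.

Bayes-Ball from Y | ∅ reaches {A,N,W}.
D ∉ reach(Y|∅) ⇒ Y ⊥ D | ∅.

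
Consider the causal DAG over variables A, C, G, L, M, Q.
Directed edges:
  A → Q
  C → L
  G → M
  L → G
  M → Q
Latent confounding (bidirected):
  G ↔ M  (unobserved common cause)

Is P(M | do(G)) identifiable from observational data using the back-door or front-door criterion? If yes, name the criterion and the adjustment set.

desc(G)\{G}={M,Q}; candidates ⊆ {A,C,L}.
G↔M: latent back-door arc(s) into G.
size 0: {}; under {} G still reaches {C,L,M,Q} ∋ M.
size 1: {A}, {C}, {L}; under {A} G still reaches {C,L,M,Q} ∋ M.
size 2: {A,C}, {A,L}, {C,L}; under {A,C} G still reaches {L,M,Q} ∋ M.
G↔M cannot be blocked by any observed set — no back-door set.
No mediator lies on a directed G→…→M path.
Neither criterion identifies P(M|do(G)) in this graph.

P(M|do(G)): not identifiable (no BD/FD set).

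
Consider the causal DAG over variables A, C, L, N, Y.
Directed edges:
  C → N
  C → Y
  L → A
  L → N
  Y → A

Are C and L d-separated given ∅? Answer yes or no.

Yes — C ⊥ L | ∅.

Bayes-Ball from C | ∅ reaches {A,N,Y}.
L ∉ reach(C|∅) ⇒ C ⊥ L | ∅.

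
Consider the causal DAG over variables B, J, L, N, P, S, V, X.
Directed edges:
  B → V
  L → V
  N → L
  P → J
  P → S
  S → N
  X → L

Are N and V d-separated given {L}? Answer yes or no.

Yes — N ⊥ V | {L}.

Bayes-Ball from N | {L} reaches {J,P,S,X}.
V ∉ reach(N|{L}) ⇒ N ⊥ V | {L}.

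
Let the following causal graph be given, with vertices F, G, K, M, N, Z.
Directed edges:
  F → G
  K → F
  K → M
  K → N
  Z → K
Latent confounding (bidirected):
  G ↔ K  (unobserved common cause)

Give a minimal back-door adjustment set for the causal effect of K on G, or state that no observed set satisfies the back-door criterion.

desc(K)\{K}={F,G,M,N}; candidates ⊆ {Z}.
K↔G: latent back-door arc(s) into K.
size 0: {}; under {} K still reaches {G,Z} ∋ G.
size 1: {Z}; under {Z} K still reaches {G} ∋ G.
K↔G cannot be blocked by any observed set — no back-door set.

K→G: no observed back-door set.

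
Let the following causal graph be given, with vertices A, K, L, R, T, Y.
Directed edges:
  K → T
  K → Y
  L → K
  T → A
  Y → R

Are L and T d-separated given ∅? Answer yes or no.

No — L and T are d-connected given ∅.

Bayes-Ball from L | ∅ reaches {A,K,R,T,Y}.
T ∈ reach(L|∅) ⇒ L ⊥̸ T | ∅.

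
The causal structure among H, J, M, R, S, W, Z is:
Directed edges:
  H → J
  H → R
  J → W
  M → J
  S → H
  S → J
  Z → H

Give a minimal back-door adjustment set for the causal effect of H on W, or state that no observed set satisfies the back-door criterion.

desc(H)\{H}={J,R,W}; candidates ⊆ {M,S,Z}.
size 0: {}; under {} H still reaches {J,S,W,Z} ∋ W.
{S}: H⊥W given {S} in G with H→· removed — back-door holds.

H→W: minimal back-door set {S}.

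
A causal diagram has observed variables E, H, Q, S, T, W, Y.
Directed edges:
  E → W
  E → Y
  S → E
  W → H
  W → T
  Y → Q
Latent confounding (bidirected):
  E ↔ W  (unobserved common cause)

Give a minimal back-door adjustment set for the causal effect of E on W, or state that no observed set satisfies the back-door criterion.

E→W: no observed back-door set.

desc(E)\{E}={H,Q,T,W,Y}; candidates ⊆ {S}.
E↔W: latent back-door arc(s) into E.
size 0: {}; under {} E still reaches {H,S,T,W} ∋ W.
size 1: {S}; under {S} E still reaches {H,T,W} ∋ W.
E↔W cannot be blocked by any observed set — no back-door set.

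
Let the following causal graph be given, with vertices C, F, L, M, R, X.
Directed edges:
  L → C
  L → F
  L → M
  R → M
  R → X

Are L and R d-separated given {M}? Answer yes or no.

Bayes-Ball from L | {M} reaches {C,F,R,X}.
R ∈ reach(L|{M}) ⇒ L ⊥̸ R | {M}.

No — L and R are d-connected given {M}.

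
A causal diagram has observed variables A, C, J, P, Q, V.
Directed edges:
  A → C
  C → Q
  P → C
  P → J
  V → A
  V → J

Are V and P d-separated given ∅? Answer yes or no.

Yes — V ⊥ P | ∅.

Bayes-Ball from V | ∅ reaches {A,C,J,Q}.
P ∉ reach(V|∅) ⇒ V ⊥ P | ∅.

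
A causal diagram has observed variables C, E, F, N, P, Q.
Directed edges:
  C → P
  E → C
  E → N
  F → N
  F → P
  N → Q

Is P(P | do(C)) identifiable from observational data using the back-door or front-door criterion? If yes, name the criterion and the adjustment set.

desc(C)\{C}={P}; candidates ⊆ {E,F,N,Q}.
∅: C⊥P given ∅ in G with C→· removed — back-door holds.
P(P|do(C)) = P(P|C) — no adjustment needed.

P(P|do(C)): backdoor, adjust for ∅.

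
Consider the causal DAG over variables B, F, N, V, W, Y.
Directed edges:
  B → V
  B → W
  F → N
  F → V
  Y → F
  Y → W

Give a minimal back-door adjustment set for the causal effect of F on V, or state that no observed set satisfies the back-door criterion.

desc(F)\{F}={N,V}; candidates ⊆ {B,W,Y}.
∅: F⊥V given ∅ in G with F→· removed — back-door holds.

F→V: minimal back-door set ∅.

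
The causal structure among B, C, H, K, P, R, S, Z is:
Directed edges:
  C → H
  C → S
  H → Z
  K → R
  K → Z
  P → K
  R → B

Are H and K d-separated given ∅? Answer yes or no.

Yes — H ⊥ K | ∅.

Bayes-Ball from H | ∅ reaches {C,S,Z}.
K ∉ reach(H|∅) ⇒ H ⊥ K | ∅.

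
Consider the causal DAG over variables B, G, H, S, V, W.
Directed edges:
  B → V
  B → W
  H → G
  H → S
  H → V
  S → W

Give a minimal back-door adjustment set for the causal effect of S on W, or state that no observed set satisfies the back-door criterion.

desc(S)\{S}={W}; candidates ⊆ {B,G,H,V}.
∅: S⊥W given ∅ in G with S→· removed — back-door holds.

S→W: minimal back-door set ∅.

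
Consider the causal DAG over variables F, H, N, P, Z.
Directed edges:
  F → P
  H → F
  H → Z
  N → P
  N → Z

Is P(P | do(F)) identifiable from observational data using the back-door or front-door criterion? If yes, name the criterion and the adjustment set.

P(P|do(F)): backdoor, adjust for ∅.

desc(F)\{F}={P}; candidates ⊆ {H,N,Z}.
∅: F⊥P given ∅ in G with F→· removed — back-door holds.
P(P|do(F)) = P(P|F) — no adjustment needed.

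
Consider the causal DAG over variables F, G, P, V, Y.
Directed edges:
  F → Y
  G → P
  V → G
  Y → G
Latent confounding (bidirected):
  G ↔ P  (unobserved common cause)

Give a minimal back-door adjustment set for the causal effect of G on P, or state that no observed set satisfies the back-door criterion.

desc(G)\{G}={P}; candidates ⊆ {F,V,Y}.
G↔P: latent back-door arc(s) into G.
size 0: {}; under {} G still reaches {F,P,V,Y} ∋ P.
size 1: {F}, {V}, {Y}; under {F} G still reaches {P,V,Y} ∋ P.
size 2: {F,V}, {F,Y}, {V,Y}; under {F,V} G still reaches {P,Y} ∋ P.
G↔P cannot be blocked by any observed set — no back-door set.

G→P: no observed back-door set.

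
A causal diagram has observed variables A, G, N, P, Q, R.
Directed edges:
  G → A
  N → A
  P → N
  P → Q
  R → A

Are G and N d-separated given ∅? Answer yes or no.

Yes — G ⊥ N | ∅.

Bayes-Ball from G | ∅ reaches {A}.
N ∉ reach(G|∅) ⇒ G ⊥ N | ∅.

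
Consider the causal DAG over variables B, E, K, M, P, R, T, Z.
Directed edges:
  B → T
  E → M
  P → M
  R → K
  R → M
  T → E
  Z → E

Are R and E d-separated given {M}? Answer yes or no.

Bayes-Ball from R | {M} reaches {B,E,K,P,T,Z}.
E ∈ reach(R|{M}) ⇒ R ⊥̸ E | {M}.

No — R and E are d-connected given {M}.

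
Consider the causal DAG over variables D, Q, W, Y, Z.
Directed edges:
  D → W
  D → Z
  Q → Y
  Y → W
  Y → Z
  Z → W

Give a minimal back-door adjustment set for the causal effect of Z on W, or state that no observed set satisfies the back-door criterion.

desc(Z)\{Z}={W}; candidates ⊆ {D,Q,Y}.
size 0: {}; under {} Z still reaches {D,Q,W,Y} ∋ W.
size 1: {D}, {Q}, {Y}; under {D} Z still reaches {Q,W,Y} ∋ W.
{D,Y}: Z⊥W given {D,Y} in G with Z→· removed — back-door holds.

Z→W: minimal back-door set {D, Y}.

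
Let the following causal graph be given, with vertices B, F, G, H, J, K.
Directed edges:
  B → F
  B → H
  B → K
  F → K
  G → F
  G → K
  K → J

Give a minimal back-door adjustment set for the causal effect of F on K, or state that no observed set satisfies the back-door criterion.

F→K: minimal back-door set {B, G}.

desc(F)\{F}={J,K}; candidates ⊆ {B,G,H}.
size 0: {}; under {} F still reaches {B,G,H,J,K} ∋ K.
size 1: {B}, {G}, {H}; under {B} F still reaches {G,J,K} ∋ K.
{B,G}: F⊥K given {B,G} in G with F→· removed — back-door holds.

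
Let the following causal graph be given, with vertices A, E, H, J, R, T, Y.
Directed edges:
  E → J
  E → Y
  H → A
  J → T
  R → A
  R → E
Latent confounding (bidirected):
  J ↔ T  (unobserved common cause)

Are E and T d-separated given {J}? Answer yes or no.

No — E and T are d-connected given {J}.

Bayes-Ball from E | {J} reaches {A,R,T,Y}.
T ∈ reach(E|{J}) ⇒ E ⊥̸ T | {J}.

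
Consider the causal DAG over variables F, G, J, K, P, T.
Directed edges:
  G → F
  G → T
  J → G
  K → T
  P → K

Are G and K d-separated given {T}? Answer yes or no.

Bayes-Ball from G | {T} reaches {F,J,K,P}.
K ∈ reach(G|{T}) ⇒ G ⊥̸ K | {T}.

No — G and K are d-connected given {T}.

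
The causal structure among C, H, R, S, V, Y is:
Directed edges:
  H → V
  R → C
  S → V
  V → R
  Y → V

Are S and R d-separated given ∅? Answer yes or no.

No — S and R are d-connected given ∅.

Bayes-Ball from S | ∅ reaches {C,R,V}.
R ∈ reach(S|∅) ⇒ S ⊥̸ R | ∅.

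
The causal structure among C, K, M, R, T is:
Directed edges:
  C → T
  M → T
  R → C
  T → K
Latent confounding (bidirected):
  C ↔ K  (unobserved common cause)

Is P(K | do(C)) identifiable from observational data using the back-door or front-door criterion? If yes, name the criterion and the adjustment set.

P(K|do(C)): frontdoor, adjust for {T}.

desc(C)\{C}={K,T}; candidates ⊆ {M,R}.
C↔K: latent back-door arc(s) into C.
size 0: {}; under {} C still reaches {K,R} ∋ K.
size 1: {M}, {R}; under {M} C still reaches {K,R} ∋ K.
size 2: {M,R}; under {M,R} C still reaches {K} ∋ K.
C↔K cannot be blocked by any observed set — no back-door set.
{T}: (i) intercepts every directed C→K path; (ii) no back-door C→{T}; (iii) {C} blocks every back-door {T}→K. Front-door holds.
P(K|do(C)) = Σ_{T} P(T|C) Σ_{C'} P(K|T,C')P(C').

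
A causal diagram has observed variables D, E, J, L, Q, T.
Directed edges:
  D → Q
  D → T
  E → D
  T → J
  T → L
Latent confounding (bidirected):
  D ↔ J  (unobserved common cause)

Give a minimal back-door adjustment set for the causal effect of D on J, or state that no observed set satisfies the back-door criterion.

desc(D)\{D}={J,L,Q,T}; candidates ⊆ {E}.
D↔J: latent back-door arc(s) into D.
size 0: {}; under {} D still reaches {E,J} ∋ J.
size 1: {E}; under {E} D still reaches {J} ∋ J.
D↔J cannot be blocked by any observed set — no back-door set.

D→J: no observed back-door set.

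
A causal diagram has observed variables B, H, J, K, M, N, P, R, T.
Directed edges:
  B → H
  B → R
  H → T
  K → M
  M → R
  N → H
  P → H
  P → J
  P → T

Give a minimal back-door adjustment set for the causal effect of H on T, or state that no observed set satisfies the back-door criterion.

desc(H)\{H}={T}; candidates ⊆ {B,J,K,M,N,P,R}.
size 0: {}; under {} H still reaches {B,J,N,P,R,T} ∋ T.
{P}: H⊥T given {P} in G with H→· removed — back-door holds.

H→T: minimal back-door set {P}.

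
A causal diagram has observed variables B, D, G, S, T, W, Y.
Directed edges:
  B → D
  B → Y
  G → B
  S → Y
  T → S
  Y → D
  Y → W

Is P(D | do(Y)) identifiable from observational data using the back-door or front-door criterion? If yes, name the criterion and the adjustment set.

desc(Y)\{Y}={D,W}; candidates ⊆ {B,G,S,T}.
size 0: {}; under {} Y still reaches {B,D,G,S,T} ∋ D.
{B}: Y⊥D given {B} in G with Y→· removed — back-door holds.
P(D|do(Y)) = Σ_{B} P(D|Y,B)·P(B).

P(D|do(Y)): backdoor, adjust for {B}.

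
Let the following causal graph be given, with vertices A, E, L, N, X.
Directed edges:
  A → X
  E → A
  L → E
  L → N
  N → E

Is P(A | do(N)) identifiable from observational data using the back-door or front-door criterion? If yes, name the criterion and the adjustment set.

desc(N)\{N}={A,E,X}; candidates ⊆ {L}.
size 0: {}; under {} N still reaches {A,E,L,X} ∋ A.
{L}: N⊥A given {L} in G with N→· removed — back-door holds.
P(A|do(N)) = Σ_{L} P(A|N,L)·P(L).

P(A|do(N)): backdoor, adjust for {L}.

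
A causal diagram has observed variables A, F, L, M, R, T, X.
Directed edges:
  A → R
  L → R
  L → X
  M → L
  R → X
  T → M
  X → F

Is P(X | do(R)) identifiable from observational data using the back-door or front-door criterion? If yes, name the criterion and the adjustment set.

P(X|do(R)): backdoor, adjust for {L}.

desc(R)\{R}={F,X}; candidates ⊆ {A,L,M,T}.
size 0: {}; under {} R still reaches {A,F,L,M,T,X} ∋ X.
{L}: R⊥X given {L} in G with R→· removed — back-door holds.
P(X|do(R)) = Σ_{L} P(X|R,L)·P(L).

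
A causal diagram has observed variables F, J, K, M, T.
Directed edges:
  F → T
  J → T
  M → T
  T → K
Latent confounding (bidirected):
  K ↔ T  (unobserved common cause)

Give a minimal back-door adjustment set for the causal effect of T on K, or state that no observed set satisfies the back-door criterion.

T→K: no observed back-door set.

desc(T)\{T}={K}; candidates ⊆ {F,J,M}.
T↔K: latent back-door arc(s) into T.
size 0: {}; under {} T still reaches {F,J,K,M} ∋ K.
size 1: {F}, {J}, {M}; under {F} T still reaches {J,K,M} ∋ K.
size 2: {F,J}, {F,M}, {J,M}; under {F,J} T still reaches {K,M} ∋ K.
T↔K cannot be blocked by any observed set — no back-door set.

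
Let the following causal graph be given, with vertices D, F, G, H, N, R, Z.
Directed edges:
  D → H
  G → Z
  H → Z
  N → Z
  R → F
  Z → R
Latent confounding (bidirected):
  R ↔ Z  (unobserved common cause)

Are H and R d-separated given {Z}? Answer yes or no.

Bayes-Ball from H | {Z} reaches {D,F,G,N,R}.
R ∈ reach(H|{Z}) ⇒ H ⊥̸ R | {Z}.

No — H and R are d-connected given {Z}.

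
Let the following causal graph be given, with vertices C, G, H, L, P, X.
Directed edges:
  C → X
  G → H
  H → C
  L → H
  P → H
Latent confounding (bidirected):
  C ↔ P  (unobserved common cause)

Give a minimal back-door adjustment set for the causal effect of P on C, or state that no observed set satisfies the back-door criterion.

P→C: no observed back-door set.

desc(P)\{P}={C,H,X}; candidates ⊆ {G,L}.
P↔C: latent back-door arc(s) into P.
size 0: {}; under {} P still reaches {C,X} ∋ C.
size 1: {G}, {L}; under {G} P still reaches {C,X} ∋ C.
size 2: {G,L}; under {G,L} P still reaches {C,X} ∋ C.
P↔C cannot be blocked by any observed set — no back-door set.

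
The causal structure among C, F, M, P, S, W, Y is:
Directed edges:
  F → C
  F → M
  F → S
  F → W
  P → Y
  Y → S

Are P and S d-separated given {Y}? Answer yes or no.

Yes — P ⊥ S | {Y}.

Bayes-Ball from P | {Y} reaches ∅.
S ∉ reach(P|{Y}) ⇒ P ⊥ S | {Y}.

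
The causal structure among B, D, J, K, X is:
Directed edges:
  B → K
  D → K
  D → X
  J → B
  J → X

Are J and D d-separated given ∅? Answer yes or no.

Yes — J ⊥ D | ∅.

Bayes-Ball from J | ∅ reaches {B,K,X}.
D ∉ reach(J|∅) ⇒ J ⊥ D | ∅.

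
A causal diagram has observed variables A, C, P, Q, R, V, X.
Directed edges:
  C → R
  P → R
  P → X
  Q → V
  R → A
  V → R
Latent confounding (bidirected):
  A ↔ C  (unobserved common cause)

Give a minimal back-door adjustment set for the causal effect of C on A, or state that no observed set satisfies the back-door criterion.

C→A: no observed back-door set.

desc(C)\{C}={A,R}; candidates ⊆ {P,Q,V,X}.
C↔A: latent back-door arc(s) into C.
size 0: {}; under {} C still reaches {A} ∋ A.
size 1: {P}, {Q}, {V} …(+1); under {P} C still reaches {A} ∋ A.
size 2: {P,Q}, {P,V}, {P,X} …(+3); under {P,Q} C still reaches {A} ∋ A.
C↔A cannot be blocked by any observed set — no back-door set.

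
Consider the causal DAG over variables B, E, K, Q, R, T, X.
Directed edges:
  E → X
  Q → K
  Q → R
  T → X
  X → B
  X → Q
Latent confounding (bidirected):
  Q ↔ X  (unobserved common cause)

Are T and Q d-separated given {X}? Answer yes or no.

Bayes-Ball from T | {X} reaches {E,K,Q,R}.
Q ∈ reach(T|{X}) ⇒ T ⊥̸ Q | {X}.

No — T and Q are d-connected given {X}.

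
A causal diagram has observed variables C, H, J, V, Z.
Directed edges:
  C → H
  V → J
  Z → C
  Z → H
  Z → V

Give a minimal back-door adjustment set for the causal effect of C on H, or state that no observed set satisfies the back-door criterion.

desc(C)\{C}={H}; candidates ⊆ {J,V,Z}.
size 0: {}; under {} C still reaches {H,J,V,Z} ∋ H.
{Z}: C⊥H given {Z} in G with C→· removed — back-door holds.

C→H: minimal back-door set {Z}.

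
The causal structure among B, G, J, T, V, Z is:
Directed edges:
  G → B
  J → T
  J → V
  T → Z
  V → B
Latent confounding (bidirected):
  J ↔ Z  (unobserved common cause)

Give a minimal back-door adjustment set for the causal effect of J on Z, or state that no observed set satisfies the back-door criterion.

desc(J)\{J}={B,T,V,Z}; candidates ⊆ {G}.
J↔Z: latent back-door arc(s) into J.
size 0: {}; under {} J still reaches {Z} ∋ Z.
size 1: {G}; under {G} J still reaches {Z} ∋ Z.
J↔Z cannot be blocked by any observed set — no back-door set.

J→Z: no observed back-door set.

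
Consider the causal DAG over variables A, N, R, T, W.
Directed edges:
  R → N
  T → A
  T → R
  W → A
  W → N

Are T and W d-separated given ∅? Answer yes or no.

Yes — T ⊥ W | ∅.

Bayes-Ball from T | ∅ reaches {A,N,R}.
W ∉ reach(T|∅) ⇒ T ⊥ W | ∅.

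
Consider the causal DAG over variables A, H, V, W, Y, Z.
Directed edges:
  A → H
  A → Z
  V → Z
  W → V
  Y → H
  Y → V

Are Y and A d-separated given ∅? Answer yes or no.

Yes — Y ⊥ A | ∅.

Bayes-Ball from Y | ∅ reaches {H,V,Z}.
A ∉ reach(Y|∅) ⇒ Y ⊥ A | ∅.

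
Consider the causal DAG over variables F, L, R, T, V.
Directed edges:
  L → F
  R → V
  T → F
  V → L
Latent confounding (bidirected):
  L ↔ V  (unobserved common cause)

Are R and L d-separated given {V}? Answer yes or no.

No — R and L are d-connected given {V}.

Bayes-Ball from R | {V} reaches {F,L}.
L ∈ reach(R|{V}) ⇒ R ⊥̸ L | {V}.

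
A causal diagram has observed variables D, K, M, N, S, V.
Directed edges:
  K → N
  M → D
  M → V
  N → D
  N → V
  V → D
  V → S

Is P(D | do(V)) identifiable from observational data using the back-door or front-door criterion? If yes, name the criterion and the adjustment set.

desc(V)\{V}={D,S}; candidates ⊆ {K,M,N}.
size 0: {}; under {} V still reaches {D,K,M,N} ∋ D.
size 1: {K}, {M}, {N}; under {K} V still reaches {D,M,N} ∋ D.
{M,N}: V⊥D given {M,N} in G with V→· removed — back-door holds.
P(D|do(V)) = Σ_{M,N} P(D|V,M,N)·P(M,N).

P(D|do(V)): backdoor, adjust for {M, N}.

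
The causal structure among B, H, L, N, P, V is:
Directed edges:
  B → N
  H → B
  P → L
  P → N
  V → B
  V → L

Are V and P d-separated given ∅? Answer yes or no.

Bayes-Ball from V | ∅ reaches {B,L,N}.
P ∉ reach(V|∅) ⇒ V ⊥ P | ∅.

Yes — V ⊥ P | ∅.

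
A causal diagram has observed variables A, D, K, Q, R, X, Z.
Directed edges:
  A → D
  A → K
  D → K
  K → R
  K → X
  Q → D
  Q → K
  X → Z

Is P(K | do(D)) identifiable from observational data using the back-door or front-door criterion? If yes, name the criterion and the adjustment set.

desc(D)\{D}={K,R,X,Z}; candidates ⊆ {A,Q}.
size 0: {}; under {} D still reaches {A,K,Q,R,X,Z} ∋ K.
size 1: {A}, {Q}; under {A} D still reaches {K,Q,R,X,Z} ∋ K.
{A,Q}: D⊥K given {A,Q} in G with D→· removed — back-door holds.
P(K|do(D)) = Σ_{A,Q} P(K|D,A,Q)·P(A,Q).

P(K|do(D)): backdoor, adjust for {A, Q}.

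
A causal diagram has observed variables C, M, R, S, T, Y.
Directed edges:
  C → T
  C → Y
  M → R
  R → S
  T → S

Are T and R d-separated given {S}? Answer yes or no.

Bayes-Ball from T | {S} reaches {C,M,R,Y}.
R ∈ reach(T|{S}) ⇒ T ⊥̸ R | {S}.

No — T and R are d-connected given {S}.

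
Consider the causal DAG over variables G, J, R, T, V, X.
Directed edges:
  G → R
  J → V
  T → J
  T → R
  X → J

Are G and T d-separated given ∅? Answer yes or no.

Bayes-Ball from G | ∅ reaches {R}.
T ∉ reach(G|∅) ⇒ G ⊥ T | ∅.

Yes — G ⊥ T | ∅.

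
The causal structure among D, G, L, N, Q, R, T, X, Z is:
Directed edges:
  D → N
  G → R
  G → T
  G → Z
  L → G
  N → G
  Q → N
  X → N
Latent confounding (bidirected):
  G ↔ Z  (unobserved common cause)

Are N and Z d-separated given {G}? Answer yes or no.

No — N and Z are d-connected given {G}.

Bayes-Ball from N | {G} reaches {D,L,Q,X,Z}.
Z ∈ reach(N|{G}) ⇒ N ⊥̸ Z | {G}.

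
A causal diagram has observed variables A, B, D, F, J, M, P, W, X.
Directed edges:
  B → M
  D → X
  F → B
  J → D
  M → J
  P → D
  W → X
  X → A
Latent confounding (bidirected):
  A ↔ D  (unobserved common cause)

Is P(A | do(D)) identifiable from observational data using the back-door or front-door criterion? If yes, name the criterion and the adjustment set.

desc(D)\{D}={A,X}; candidates ⊆ {B,F,J,M,P,W}.
D↔A: latent back-door arc(s) into D.
size 0: {}; under {} D still reaches {A,B,F,J,M,P} ∋ A.
size 1: {B}, {F}, {J} …(+3); under {B} D still reaches {A,J,M,P} ∋ A.
size 2: {B,F}, {B,J}, {B,M} …(+12); under {B,F} D still reaches {A,J,M,P} ∋ A.
D↔A cannot be blocked by any observed set — no back-door set.
{X}: (i) intercepts every directed D→A path; (ii) no back-door D→{X}; (iii) {D} blocks every back-door {X}→A. Front-door holds.
P(A|do(D)) = Σ_{X} P(X|D) Σ_{D'} P(A|X,D')P(D').

P(A|do(D)): frontdoor, adjust for {X}.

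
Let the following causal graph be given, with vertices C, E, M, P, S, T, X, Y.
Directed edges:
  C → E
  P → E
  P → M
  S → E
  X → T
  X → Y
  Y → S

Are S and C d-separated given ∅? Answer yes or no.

Bayes-Ball from S | ∅ reaches {E,T,X,Y}.
C ∉ reach(S|∅) ⇒ S ⊥ C | ∅.

Yes — S ⊥ C | ∅.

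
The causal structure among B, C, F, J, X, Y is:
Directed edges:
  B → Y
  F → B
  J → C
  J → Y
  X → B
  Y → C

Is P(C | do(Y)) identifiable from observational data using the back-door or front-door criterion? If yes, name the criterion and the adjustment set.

desc(Y)\{Y}={C}; candidates ⊆ {B,F,J,X}.
size 0: {}; under {} Y still reaches {B,C,F,J,X} ∋ C.
{J}: Y⊥C given {J} in G with Y→· removed — back-door holds.
P(C|do(Y)) = Σ_{J} P(C|Y,J)·P(J).

P(C|do(Y)): backdoor, adjust for {J}.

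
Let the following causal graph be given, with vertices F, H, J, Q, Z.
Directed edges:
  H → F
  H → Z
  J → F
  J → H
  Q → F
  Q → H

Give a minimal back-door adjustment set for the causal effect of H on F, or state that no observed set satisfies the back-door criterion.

desc(H)\{H}={F,Z}; candidates ⊆ {J,Q}.
size 0: {}; under {} H still reaches {F,J,Q} ∋ F.
size 1: {J}, {Q}; under {J} H still reaches {F,Q} ∋ F.
{J,Q}: H⊥F given {J,Q} in G with H→· removed — back-door holds.

H→F: minimal back-door set {J, Q}.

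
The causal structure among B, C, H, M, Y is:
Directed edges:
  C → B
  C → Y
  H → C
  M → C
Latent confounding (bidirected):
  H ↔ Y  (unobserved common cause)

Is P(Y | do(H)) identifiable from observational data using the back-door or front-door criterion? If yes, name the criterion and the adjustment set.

desc(H)\{H}={B,C,Y}; candidates ⊆ {M}.
H↔Y: latent back-door arc(s) into H.
size 0: {}; under {} H still reaches {Y} ∋ Y.
size 1: {M}; under {M} H still reaches {Y} ∋ Y.
H↔Y cannot be blocked by any observed set — no back-door set.
{C}: (i) intercepts every directed H→Y path; (ii) no back-door H→{C}; (iii) {H} blocks every back-door {C}→Y. Front-door holds.
P(Y|do(H)) = Σ_{C} P(C|H) Σ_{H'} P(Y|C,H')P(H').

P(Y|do(H)): frontdoor, adjust for {C}.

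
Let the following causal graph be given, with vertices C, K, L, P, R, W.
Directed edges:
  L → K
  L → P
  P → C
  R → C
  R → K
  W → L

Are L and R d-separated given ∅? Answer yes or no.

Bayes-Ball from L | ∅ reaches {C,K,P,W}.
R ∉ reach(L|∅) ⇒ L ⊥ R | ∅.

Yes — L ⊥ R | ∅.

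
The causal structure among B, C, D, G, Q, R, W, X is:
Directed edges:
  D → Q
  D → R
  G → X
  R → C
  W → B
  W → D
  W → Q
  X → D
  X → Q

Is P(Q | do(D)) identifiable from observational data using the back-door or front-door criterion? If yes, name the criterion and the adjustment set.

desc(D)\{D}={C,Q,R}; candidates ⊆ {B,G,W,X}.
size 0: {}; under {} D still reaches {B,G,Q,W,X} ∋ Q.
size 1: {B}, {G}, {W} …(+1); under {B} D still reaches {G,Q,W,X} ∋ Q.
{W,X}: D⊥Q given {W,X} in G with D→· removed — back-door holds.
P(Q|do(D)) = Σ_{W,X} P(Q|D,W,X)·P(W,X).

P(Q|do(D)): backdoor, adjust for {W, X}.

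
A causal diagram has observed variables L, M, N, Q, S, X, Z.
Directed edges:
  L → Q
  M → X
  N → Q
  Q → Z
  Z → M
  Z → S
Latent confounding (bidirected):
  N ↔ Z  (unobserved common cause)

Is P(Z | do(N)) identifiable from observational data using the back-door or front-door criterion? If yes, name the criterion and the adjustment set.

P(Z|do(N)): frontdoor, adjust for {Q}.

desc(N)\{N}={M,Q,S,X,Z}; candidates ⊆ {L}.
N↔Z: latent back-door arc(s) into N.
size 0: {}; under {} N still reaches {M,S,X,Z} ∋ Z.
size 1: {L}; under {L} N still reaches {M,S,X,Z} ∋ Z.
N↔Z cannot be blocked by any observed set — no back-door set.
{Q}: (i) intercepts every directed N→Z path; (ii) no back-door N→{Q}; (iii) {N} blocks every back-door {Q}→Z. Front-door holds.
P(Z|do(N)) = Σ_{Q} P(Q|N) Σ_{N'} P(Z|Q,N')P(N').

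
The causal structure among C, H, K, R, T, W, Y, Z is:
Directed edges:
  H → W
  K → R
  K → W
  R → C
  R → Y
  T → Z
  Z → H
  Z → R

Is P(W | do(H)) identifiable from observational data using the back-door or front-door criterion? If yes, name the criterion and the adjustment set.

desc(H)\{H}={W}; candidates ⊆ {C,K,R,T,Y,Z}.
∅: H⊥W given ∅ in G with H→· removed — back-door holds.
P(W|do(H)) = P(W|H) — no adjustment needed.

P(W|do(H)): backdoor, adjust for ∅.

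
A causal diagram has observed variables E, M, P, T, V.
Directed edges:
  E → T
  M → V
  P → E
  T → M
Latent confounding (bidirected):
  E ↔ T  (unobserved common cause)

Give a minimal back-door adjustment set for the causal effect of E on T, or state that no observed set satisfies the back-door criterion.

desc(E)\{E}={M,T,V}; candidates ⊆ {P}.
E↔T: latent back-door arc(s) into E.
size 0: {}; under {} E still reaches {M,P,T,V} ∋ T.
size 1: {P}; under {P} E still reaches {M,T,V} ∋ T.
E↔T cannot be blocked by any observed set — no back-door set.

E→T: no observed back-door set.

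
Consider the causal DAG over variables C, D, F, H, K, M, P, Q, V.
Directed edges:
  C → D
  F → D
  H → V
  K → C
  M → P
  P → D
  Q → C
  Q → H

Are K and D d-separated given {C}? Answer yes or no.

Yes — K ⊥ D | {C}.

Bayes-Ball from K | {C} reaches {H,Q,V}.
D ∉ reach(K|{C}) ⇒ K ⊥ D | {C}.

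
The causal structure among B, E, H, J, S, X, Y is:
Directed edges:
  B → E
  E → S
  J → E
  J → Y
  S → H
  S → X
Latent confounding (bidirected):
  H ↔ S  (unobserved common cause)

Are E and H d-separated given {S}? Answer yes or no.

Bayes-Ball from E | {S} reaches {B,H,J,Y}.
H ∈ reach(E|{S}) ⇒ E ⊥̸ H | {S}.

No — E and H are d-connected given {S}.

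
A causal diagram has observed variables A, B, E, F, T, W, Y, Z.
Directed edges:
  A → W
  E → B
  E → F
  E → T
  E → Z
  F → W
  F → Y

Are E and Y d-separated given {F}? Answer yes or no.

Yes — E ⊥ Y | {F}.

Bayes-Ball from E | {F} reaches {B,T,Z}.
Y ∉ reach(E|{F}) ⇒ E ⊥ Y | {F}.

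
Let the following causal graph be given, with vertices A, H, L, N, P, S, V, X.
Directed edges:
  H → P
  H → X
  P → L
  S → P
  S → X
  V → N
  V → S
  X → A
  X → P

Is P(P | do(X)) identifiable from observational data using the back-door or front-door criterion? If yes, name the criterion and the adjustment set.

P(P|do(X)): backdoor, adjust for {H, S}.

desc(X)\{X}={A,L,P}; candidates ⊆ {H,N,S,V}.
size 0: {}; under {} X still reaches {H,L,N,P,S,V} ∋ P.
size 1: {H}, {N}, {S} …(+1); under {H} X still reaches {L,N,P,S,V} ∋ P.
{H,S}: X⊥P given {H,S} in G with X→· removed — back-door holds.
P(P|do(X)) = Σ_{H,S} P(P|X,H,S)·P(H,S).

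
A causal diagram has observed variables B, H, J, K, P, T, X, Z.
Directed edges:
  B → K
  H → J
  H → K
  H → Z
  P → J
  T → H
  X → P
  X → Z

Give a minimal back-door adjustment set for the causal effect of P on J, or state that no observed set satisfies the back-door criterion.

P→J: minimal back-door set ∅.

desc(P)\{P}={J}; candidates ⊆ {B,H,K,T,X,Z}.
∅: P⊥J given ∅ in G with P→· removed — back-door holds.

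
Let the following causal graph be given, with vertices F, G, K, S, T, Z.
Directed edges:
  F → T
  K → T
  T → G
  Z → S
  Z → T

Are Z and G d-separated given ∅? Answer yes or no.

No — Z and G are d-connected given ∅.

Bayes-Ball from Z | ∅ reaches {G,S,T}.
G ∈ reach(Z|∅) ⇒ Z ⊥̸ G | ∅.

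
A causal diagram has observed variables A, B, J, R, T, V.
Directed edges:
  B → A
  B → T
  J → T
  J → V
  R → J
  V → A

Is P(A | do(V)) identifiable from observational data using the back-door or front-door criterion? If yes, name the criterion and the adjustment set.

P(A|do(V)): backdoor, adjust for ∅.

desc(V)\{V}={A}; candidates ⊆ {B,J,R,T}.
∅: V⊥A given ∅ in G with V→· removed — back-door holds.
P(A|do(V)) = P(A|V) — no adjustment needed.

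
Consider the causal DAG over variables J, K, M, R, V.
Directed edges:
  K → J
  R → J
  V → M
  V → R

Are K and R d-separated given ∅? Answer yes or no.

Yes — K ⊥ R | ∅.

Bayes-Ball from K | ∅ reaches {J}.
R ∉ reach(K|∅) ⇒ K ⊥ R | ∅.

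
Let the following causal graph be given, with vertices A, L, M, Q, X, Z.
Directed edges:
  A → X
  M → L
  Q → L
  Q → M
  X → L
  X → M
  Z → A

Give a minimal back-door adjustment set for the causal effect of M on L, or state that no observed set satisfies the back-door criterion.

M→L: minimal back-door set {Q, X}.

desc(M)\{M}={L}; candidates ⊆ {A,Q,X,Z}.
size 0: {}; under {} M still reaches {A,L,Q,X,Z} ∋ L.
size 1: {A}, {Q}, {X} …(+1); under {A} M still reaches {L,Q,X} ∋ L.
{Q,X}: M⊥L given {Q,X} in G with M→· removed — back-door holds.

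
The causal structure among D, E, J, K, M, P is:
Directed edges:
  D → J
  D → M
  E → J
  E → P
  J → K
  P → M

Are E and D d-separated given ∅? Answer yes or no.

Bayes-Ball from E | ∅ reaches {J,K,M,P}.
D ∉ reach(E|∅) ⇒ E ⊥ D | ∅.

Yes — E ⊥ D | ∅.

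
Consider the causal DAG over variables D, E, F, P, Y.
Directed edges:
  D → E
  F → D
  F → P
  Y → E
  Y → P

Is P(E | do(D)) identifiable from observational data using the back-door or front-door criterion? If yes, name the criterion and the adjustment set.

desc(D)\{D}={E}; candidates ⊆ {F,P,Y}.
∅: D⊥E given ∅ in G with D→· removed — back-door holds.
P(E|do(D)) = P(E|D) — no adjustment needed.

P(E|do(D)): backdoor, adjust for ∅.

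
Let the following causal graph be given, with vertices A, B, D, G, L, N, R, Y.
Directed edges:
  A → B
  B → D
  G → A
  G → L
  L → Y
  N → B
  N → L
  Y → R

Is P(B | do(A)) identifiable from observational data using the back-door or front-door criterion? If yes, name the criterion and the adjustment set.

desc(A)\{A}={B,D}; candidates ⊆ {G,L,N,R,Y}.
∅: A⊥B given ∅ in G with A→· removed — back-door holds.
P(B|do(A)) = P(B|A) — no adjustment needed.

P(B|do(A)): backdoor, adjust for ∅.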